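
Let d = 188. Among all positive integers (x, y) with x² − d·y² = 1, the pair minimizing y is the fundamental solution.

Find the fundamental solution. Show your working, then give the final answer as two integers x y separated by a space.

4607 336

[13; 1,2,2,6,2,2,1,26] for √188; ℓ=8 ⇒ convergent index 7
k=0  a_k=13  p_k/q_k = 13/1
…
k=2  a_k=2  p_k/q_k = 41/3
k=3  a_k=2  p_k/q_k = 96/7
k=4  a_k=6  p_k/q_k = 617/45
k=5  a_k=2  p_k/q_k = 1330/97
k=6  a_k=2  p_k/q_k = 3277/239
k=7  a_k=1  p_k/q_k = 4607/336
(x₁, y₁) = (4607, 336);  4607² − 188·336² = 1 ✓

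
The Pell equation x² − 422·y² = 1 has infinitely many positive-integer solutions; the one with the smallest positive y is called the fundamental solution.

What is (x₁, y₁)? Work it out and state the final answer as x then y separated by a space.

7022501 341850

[20; 1,1,5,2,1,…,1,1,40] for √422; ℓ=14 ⇒ convergent index 13
step 0: (20, 1)  from 20·(1,0) + (0,1)
…
step 2: (41, 2)  from 1·(21,1) + (20,1)
…
step 6: (2650, 129)  from 3·(719,35) + (493,24)
…
step 8: (163807, 7974)  from 3·(53719,2615) + (2650,129)
…
step 10: (598859, 29152)  from 2·(217526,10589) + (163807,7974)
…
step 12: (3810680, 185501)  from 1·(3211821,156349) + (598859,29152)
step 13: (7022501, 341850)  from 1·(3810680,185501) + (3211821,156349)
(x₁, y₁) = (7022501, 341850);  7022501² − 422·341850² = 1 ✓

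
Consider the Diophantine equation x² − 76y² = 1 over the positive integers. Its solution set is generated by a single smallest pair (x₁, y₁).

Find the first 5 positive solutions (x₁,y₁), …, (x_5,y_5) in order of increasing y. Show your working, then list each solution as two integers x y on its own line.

[8; 1,2,1,1,5,4,5,1,1,2,1,16] for √76; ℓ=12 ⇒ convergent index 11
i=0: a=8 ⇒ p=8, q=1
i=1: a=1 ⇒ p=9, q=1
i=2: a=2 ⇒ p=26, q=3
i=3: a=1 ⇒ p=35, q=4
i=4: a=1 ⇒ p=61, q=7
i=5: a=5 ⇒ p=340, q=39
i=6: a=4 ⇒ p=1421, q=163
i=7: a=5 ⇒ p=7445, q=854
i=8: a=1 ⇒ p=8866, q=1017
i=9: a=1 ⇒ p=16311, q=1871
i=10: a=2 ⇒ p=41488, q=4759
i=11: a=1 ⇒ p=57799, q=6630
fundamental: x₁=57799, y₁=6630  (since 3340724401 − 76·43956900 = 1)
(x_2, y_2) = (57799·57799 + 76·6630·6630, 57799·6630 + 6630·57799) = (6681448801, 766414740)
(x_3, y_3) = (57799·6681448801 + 76·6630·766414740, 57799·766414740 + 6630·6681448801) = (772362118440199, 88596011107890)
(x_4, y_4) = (57799·772362118440199 + 76·6630·88596011107890, 57799·88596011107890 + 6630·772362118440199) = (89283516160768675201, 10241521691283453480)
(x_5, y_5) = (57799·89283516160768675201 + 76·6630·10241521691283453480, 57799·10241521691283453480 + 6630·89283516160768675201) = (10320995900380175197444999, 1183899424380388644273150)

57799 6630
6681448801 766414740
772362118440199 88596011107890
89283516160768675201 10241521691283453480
10320995900380175197444999 1183899424380388644273150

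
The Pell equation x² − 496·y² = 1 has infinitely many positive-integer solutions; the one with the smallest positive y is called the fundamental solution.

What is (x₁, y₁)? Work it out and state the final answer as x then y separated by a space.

4620799 207480

√496 = [22; 3,1,2,4,1,…,1,3,44, …], period ℓ=16 (even) → k=15
i=0: a=22 ⇒ p=22, q=1
…
i=4: a=4 ⇒ p=1069, q=48
…
i=9: a=2 ⇒ p=35166, q=1579
…
i=14: a=1 ⇒ p=1252502, q=56239
i=15: a=3 ⇒ p=4620799, q=207480
→ (4620799, 207480).  Check: 4620799²=21351783398401, 496·207480²=21351783398400, difference 1.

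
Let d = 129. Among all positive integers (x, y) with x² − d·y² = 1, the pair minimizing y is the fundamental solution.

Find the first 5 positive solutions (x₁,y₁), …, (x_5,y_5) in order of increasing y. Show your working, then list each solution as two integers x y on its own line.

d=129: √d = [11; 2,1,3,1,6,1,3,1,2,22] (ℓ=10, even), read p_9/q_9
i=0: a=11 ⇒ p=11, q=1
i=1: a=2 ⇒ p=23, q=2
…
i=3: a=3 ⇒ p=125, q=11
…
i=6: a=1 ⇒ p=1238, q=109
…
i=8: a=1 ⇒ p=6031, q=531
i=9: a=2 ⇒ p=16855, q=1484
fundamental: x₁=16855, y₁=1484  (since 284091025 − 129·2202256 = 1)
k=2:  x_2 = 16855·16855+129·1484·1484 = 568182049,  y_2 = 16855·1484+1484·16855 = 50025640
k=3:  x_3 = 16855·568182049+129·1484·50025640 = 19153416854935,  y_3 = 16855·50025640+1484·568182049 = 1686364322916
k=4:  x_4 = 16855·19153416854935+129·1484·1686364322916 = 645661681611676801,  y_4 = 16855·1686364322916+1484·19153416854935 = 56847341275472720
k=5:  x_5 = 16855·645661681611676801+129·1484·56847341275472720 = 21765255267976208106775,  y_5 = 16855·56847341275472720+1484·645661681611676801 = 1916323872709821068284

16855 1484
568182049 50025640
19153416854935 1686364322916
645661681611676801 56847341275472720
21765255267976208106775 1916323872709821068284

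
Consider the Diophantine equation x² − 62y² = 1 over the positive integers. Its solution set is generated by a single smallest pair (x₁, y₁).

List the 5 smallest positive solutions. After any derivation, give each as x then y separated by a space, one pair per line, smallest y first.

63 8
7937 1008
999999 127000
125991937 16000992
15873984063 2015997992

d=62: √d = [7; 1,6,1,14] (ℓ=4, even), read p_3/q_3
i=0: a=7 ⇒ p=7, q=1
…
i=2: a=6 ⇒ p=55, q=7
i=3: a=1 ⇒ p=63, q=8
fundamental: x₁=63, y₁=8  (since 3969 − 62·64 = 1)
(63+8√62)^2 = 7937 + 1008√62
(63+8√62)^3 = 999999 + 127000√62
(63+8√62)^4 = 125991937 + 16000992√62
(63+8√62)^5 = 15873984063 + 2015997992√62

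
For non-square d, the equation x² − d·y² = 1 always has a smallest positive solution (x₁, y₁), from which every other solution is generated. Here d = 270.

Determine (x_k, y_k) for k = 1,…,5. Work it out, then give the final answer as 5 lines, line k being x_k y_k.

5291 322
55989361 3407404
592479412811 36057148806
6269617090376641 381556745257688
66345087457886202251 4037633442259705610

d=270: √d = [16; 2,3,6,3,2,32] (ℓ=6, even), read p_5/q_5
i=0: a=16 ⇒ p=16, q=1
i=1: a=2 ⇒ p=33, q=2
i=2: a=3 ⇒ p=115, q=7
i=3: a=6 ⇒ p=723, q=44
i=4: a=3 ⇒ p=2284, q=139
i=5: a=2 ⇒ p=5291, q=322
→ (5291, 322).  Check: 5291²=27994681, 270·322²=27994680, difference 1.
n=2: (5291,322)∘(5291,322) = (5291·5291+270·322·322, 5291·322+322·5291) = (55989361,3407404)
n=3: (55989361,3407404)∘(5291,322) = (5291·55989361+270·322·3407404, 5291·3407404+322·55989361) = (592479412811,36057148806)
n=4: (592479412811,36057148806)∘(5291,322) = (5291·592479412811+270·322·36057148806, 5291·36057148806+322·592479412811) = (6269617090376641,381556745257688)
n=5: (6269617090376641,381556745257688)∘(5291,322) = (5291·6269617090376641+270·322·381556745257688, 5291·381556745257688+322·6269617090376641) = (66345087457886202251,4037633442259705610)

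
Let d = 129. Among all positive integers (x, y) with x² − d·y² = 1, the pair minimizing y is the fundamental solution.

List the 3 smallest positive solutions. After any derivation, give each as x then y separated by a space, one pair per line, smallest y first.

√129 = [11; 2,1,3,1,6,1,3,1,2,22, …], period ℓ=10 (even) → k=9
k=0  a_k=11  p_k/q_k = 11/1
k=1  a_k=2  p_k/q_k = 23/2
k=2  a_k=1  p_k/q_k = 34/3
…
k=8  a_k=1  p_k/q_k = 6031/531
k=9  a_k=2  p_k/q_k = 16855/1484
fundamental: x₁=16855, y₁=1484  (since 284091025 − 129·2202256 = 1)
(x_2, y_2) = (16855·16855 + 129·1484·1484, 16855·1484 + 1484·16855) = (568182049, 50025640)
(x_3, y_3) = (16855·568182049 + 129·1484·50025640, 16855·50025640 + 1484·568182049) = (19153416854935, 1686364322916)

16855 1484
568182049 50025640
19153416854935 1686364322916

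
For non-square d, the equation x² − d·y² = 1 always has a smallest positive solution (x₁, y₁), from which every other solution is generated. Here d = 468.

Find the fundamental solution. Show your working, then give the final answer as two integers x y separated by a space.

d=468: √d = [21; 1,1,1,2,1,1,1,42] (ℓ=8, even), read p_7/q_7
k=0  a_k=21  p_k/q_k = 21/1
k=1  a_k=1  p_k/q_k = 22/1
…
k=6  a_k=1  p_k/q_k = 411/19
k=7  a_k=1  p_k/q_k = 649/30
(x₁, y₁) = (649, 30);  649² − 468·30² = 1 ✓

649 30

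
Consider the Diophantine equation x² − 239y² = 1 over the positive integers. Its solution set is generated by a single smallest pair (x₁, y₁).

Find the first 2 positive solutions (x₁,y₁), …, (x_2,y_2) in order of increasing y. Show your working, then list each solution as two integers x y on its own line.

6195120 400729
76759023628799 4965128484960

d=239: √d = [15; 2,5,1,2,4,15,4,2,1,5,2,30] (ℓ=12, even), read p_11/q_11
a_0=15:  p_0=15·1+0=15,  q_0=15·0+1=1
a_1=2:  p_1=2·15+1=31,  q_1=2·1+0=2
…
a_3=1:  p_3=1·170+31=201,  q_3=1·11+2=13
a_4=2:  p_4=2·201+170=572,  q_4=2·13+11=37
…
a_7=4:  p_7=4·37907+2489=154117,  q_7=4·2452+161=9969
…
a_9=1:  p_9=1·346141+154117=500258,  q_9=1·22390+9969=32359
a_10=5:  p_10=5·500258+346141=2847431,  q_10=5·32359+22390=184185
a_11=2:  p_11=2·2847431+500258=6195120,  q_11=2·184185+32359=400729
fundamental: x₁=6195120, y₁=400729  (since 38379511814400 − 239·160583731441 = 1)
(x_2, y_2) = (6195120·6195120 + 239·400729·400729, 6195120·400729 + 400729·6195120) = (76759023628799, 4965128484960)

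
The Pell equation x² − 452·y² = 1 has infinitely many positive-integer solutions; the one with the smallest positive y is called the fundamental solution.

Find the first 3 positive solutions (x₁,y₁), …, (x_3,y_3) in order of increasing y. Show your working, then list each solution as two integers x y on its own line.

[21; 3,1,5,3,10,3,5,1,3,42] for √452; ℓ=10 ⇒ convergent index 9
step 0: (21, 1)  from 21·(1,0) + (0,1)
step 1: (64, 3)  from 3·(21,1) + (1,0)
…
step 4: (1552, 73)  from 3·(489,23) + (85,4)
…
step 6: (49579, 2332)  from 3·(16009,753) + (1552,73)
step 7: (263904, 12413)  from 5·(49579,2332) + (16009,753)
step 8: (313483, 14745)  from 1·(263904,12413) + (49579,2332)
step 9: (1204353, 56648)  from 3·(313483,14745) + (263904,12413)
→ (1204353, 56648).  Check: 1204353²=1450466148609, 452·56648²=1450466148608, difference 1.
(1204353+56648√452)^2 = 2900932297217 + 136448377488√452
(1204353+56648√452)^3 = 6987493029899166849 + 328664025545553880√452

1204353 56648
2900932297217 136448377488
6987493029899166849 328664025545553880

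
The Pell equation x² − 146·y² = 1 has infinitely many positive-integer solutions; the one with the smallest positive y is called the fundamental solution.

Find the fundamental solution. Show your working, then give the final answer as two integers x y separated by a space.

d=146: √d = [12; 12,24] (ℓ=2, even), read p_1/q_1
a_0=12:  p_0=12·1+0=12,  q_0=12·0+1=1
a_1=12:  p_1=12·12+1=145,  q_1=12·1+0=12
→ (145, 12).  Check: 145²=21025, 146·12²=21024, difference 1.

145 12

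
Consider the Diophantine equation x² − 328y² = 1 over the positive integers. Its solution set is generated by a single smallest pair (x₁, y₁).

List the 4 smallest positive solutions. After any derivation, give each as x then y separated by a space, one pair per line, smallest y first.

√328 = [18; 9,36, …], period ℓ=2 (even) → k=1
step 0: (18, 1)  from 18·(1,0) + (0,1)
step 1: (163, 9)  from 9·(18,1) + (1,0)
fundamental: x₁=163, y₁=9  (since 26569 − 328·81 = 1)
(163+9√328)^2 = 53137 + 2934√328
(163+9√328)^3 = 17322499 + 956475√328
(163+9√328)^4 = 5647081537 + 311807916√328

163 9
53137 2934
17322499 956475
5647081537 311807916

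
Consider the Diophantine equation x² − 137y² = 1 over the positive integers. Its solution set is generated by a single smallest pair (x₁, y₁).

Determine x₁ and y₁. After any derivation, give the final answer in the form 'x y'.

6083073 519712

d=137: √d = [11; 1,2,2,1,1,2,2,1,22] (ℓ=9, odd), read p_17/q_17
step 0: (11, 1)  from 11·(1,0) + (0,1)
step 1: (12, 1)  from 1·(11,1) + (1,0)
step 2: (35, 3)  from 2·(12,1) + (11,1)
step 3: (82, 7)  from 2·(35,3) + (12,1)
step 4: (117, 10)  from 1·(82,7) + (35,3)
…
step 6: (515, 44)  from 2·(199,17) + (117,10)
…
step 8: (1744, 149)  from 1·(1229,105) + (515,44)
step 9: (39597, 3383)  from 22·(1744,149) + (1229,105)
step 10: (41341, 3532)  from 1·(39597,3383) + (1744,149)
step 11: (122279, 10447)  from 2·(41341,3532) + (39597,3383)
…
step 13: (408178, 34873)  from 1·(285899,24426) + (122279,10447)
step 14: (694077, 59299)  from 1·(408178,34873) + (285899,24426)
…
step 16: (4286741, 366241)  from 2·(1796332,153471) + (694077,59299)
step 17: (6083073, 519712)  from 1·(4286741,366241) + (1796332,153471)
fundamental: x₁=6083073, y₁=519712  (since 37003777123329 − 137·270100562944 = 1)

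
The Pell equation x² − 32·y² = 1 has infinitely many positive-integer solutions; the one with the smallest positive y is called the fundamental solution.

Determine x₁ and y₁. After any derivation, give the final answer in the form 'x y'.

√32 → a₀=5, period (1,1,1,10); ℓ=4 even so k=3
k=0  a_k=5  p_k/q_k = 5/1
…
k=2  a_k=1  p_k/q_k = 11/2
k=3  a_k=1  p_k/q_k = 17/3
→ (17, 3).  Check: 17²=289, 32·3²=288, difference 1.

17 3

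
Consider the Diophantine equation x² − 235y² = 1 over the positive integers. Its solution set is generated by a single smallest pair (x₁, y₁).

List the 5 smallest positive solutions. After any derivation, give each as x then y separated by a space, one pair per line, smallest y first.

√235 → a₀=15, period (3,30); ℓ=2 even so k=1
step 0: (15, 1)  from 15·(1,0) + (0,1)
step 1: (46, 3)  from 3·(15,1) + (1,0)
→ (46, 3).  Check: 46²=2116, 235·3²=2115, difference 1.
n=2: (46,3)∘(46,3) = (46·46+235·3·3, 46·3+3·46) = (4231,276)
n=3: (4231,276)∘(46,3) = (46·4231+235·3·276, 46·276+3·4231) = (389206,25389)
n=4: (389206,25389)∘(46,3) = (46·389206+235·3·25389, 46·25389+3·389206) = (35802721,2335512)
n=5: (35802721,2335512)∘(46,3) = (46·35802721+235·3·2335512, 46·2335512+3·35802721) = (3293461126,214841715)

46 3
4231 276
389206 25389
35802721 2335512
3293461126 214841715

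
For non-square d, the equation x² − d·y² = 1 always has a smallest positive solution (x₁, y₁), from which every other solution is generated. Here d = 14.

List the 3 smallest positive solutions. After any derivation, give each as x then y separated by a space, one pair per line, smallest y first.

15 4
449 120
13455 3596

√14 → a₀=3, period (1,2,1,6); ℓ=4 even so k=3
a_0=3:  p_0=3·1+0=3,  q_0=3·0+1=1
…
a_2=2:  p_2=2·4+3=11,  q_2=2·1+1=3
a_3=1:  p_3=1·11+4=15,  q_3=1·3+1=4
→ (15, 4).  Check: 15²=225, 14·4²=224, difference 1.
k=2:  x_2 = 15·15+14·4·4 = 449,  y_2 = 15·4+4·15 = 120
k=3:  x_3 = 15·449+14·4·120 = 13455,  y_3 = 15·120+4·449 = 3596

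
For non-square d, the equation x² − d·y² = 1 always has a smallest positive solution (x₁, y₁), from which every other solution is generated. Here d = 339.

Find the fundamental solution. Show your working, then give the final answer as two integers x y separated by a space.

97970 5321

[18; 2,2,2,1,17,1,2,2,2,36] for √339; ℓ=10 ⇒ convergent index 9
step 0: (18, 1)  from 18·(1,0) + (0,1)
…
step 4: (313, 17)  from 1·(221,12) + (92,5)
step 5: (5542, 301)  from 17·(313,17) + (221,12)
step 6: (5855, 318)  from 1·(5542,301) + (313,17)
step 7: (17252, 937)  from 2·(5855,318) + (5542,301)
step 8: (40359, 2192)  from 2·(17252,937) + (5855,318)
step 9: (97970, 5321)  from 2·(40359,2192) + (17252,937)
(x₁, y₁) = (97970, 5321);  97970² − 339·5321² = 1 ✓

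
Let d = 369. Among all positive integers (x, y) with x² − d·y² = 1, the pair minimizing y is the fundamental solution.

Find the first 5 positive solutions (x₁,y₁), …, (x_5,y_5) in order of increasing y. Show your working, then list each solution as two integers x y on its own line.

8396801 437120
141012534067201 7340819306240
2368108374136006451201 123278797782910239360
39769069528107045198367948801 2070295065004669620717268480
667865925565355162349028245713920001 34767711344252426473018978470025600

d=369: √d = [19; 4,1,3,2,7,4,7,2,3,1,4,38] (ℓ=12, even), read p_11/q_11
k=0  a_k=19  p_k/q_k = 19/1
…
k=4  a_k=2  p_k/q_k = 826/43
…
k=10  a_k=1  p_k/q_k = 1758061/91521
k=11  a_k=4  p_k/q_k = 8396801/437120
fundamental: x₁=8396801, y₁=437120  (since 70506267033601 − 369·191073894400 = 1)
(x_2, y_2) = (8396801·8396801 + 369·437120·437120, 8396801·437120 + 437120·8396801) = (141012534067201, 7340819306240)
(x_3, y_3) = (8396801·141012534067201 + 369·437120·7340819306240, 8396801·7340819306240 + 437120·141012534067201) = (2368108374136006451201, 123278797782910239360)
(x_4, y_4) = (8396801·2368108374136006451201 + 369·437120·123278797782910239360, 8396801·123278797782910239360 + 437120·2368108374136006451201) = (39769069528107045198367948801, 2070295065004669620717268480)
(x_5, y_5) = (8396801·39769069528107045198367948801 + 369·437120·2070295065004669620717268480, 8396801·2070295065004669620717268480 + 437120·39769069528107045198367948801) = (667865925565355162349028245713920001, 34767711344252426473018978470025600)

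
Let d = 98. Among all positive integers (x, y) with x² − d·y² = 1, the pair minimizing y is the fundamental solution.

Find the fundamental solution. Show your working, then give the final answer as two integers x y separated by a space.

99 10

√98 = [9; 1,8,1,18, …], period ℓ=4 (even) → k=3
a_0=9:  p_0=9·1+0=9,  q_0=9·0+1=1
a_1=1:  p_1=1·9+1=10,  q_1=1·1+0=1
a_2=8:  p_2=8·10+9=89,  q_2=8·1+1=9
a_3=1:  p_3=1·89+10=99,  q_3=1·9+1=10
fundamental: x₁=99, y₁=10  (since 9801 − 98·100 = 1)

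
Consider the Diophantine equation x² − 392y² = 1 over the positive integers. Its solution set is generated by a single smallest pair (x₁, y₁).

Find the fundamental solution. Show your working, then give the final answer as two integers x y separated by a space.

√392 → a₀=19, period (1,3,1,38); ℓ=4 even so k=3
k=0  a_k=19  p_k/q_k = 19/1
k=1  a_k=1  p_k/q_k = 20/1
k=2  a_k=3  p_k/q_k = 79/4
k=3  a_k=1  p_k/q_k = 99/5
→ (99, 5).  Check: 99²=9801, 392·5²=9800, difference 1.

99 5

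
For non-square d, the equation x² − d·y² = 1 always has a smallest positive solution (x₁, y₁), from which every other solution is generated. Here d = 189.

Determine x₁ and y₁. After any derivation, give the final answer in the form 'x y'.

55 4

√189 = [13; 1,2,1,26, …], period ℓ=4 (even) → k=3
k=0  a_k=13  p_k/q_k = 13/1
k=1  a_k=1  p_k/q_k = 14/1
k=2  a_k=2  p_k/q_k = 41/3
k=3  a_k=1  p_k/q_k = 55/4
(x₁, y₁) = (55, 4);  55² − 189·4² = 1 ✓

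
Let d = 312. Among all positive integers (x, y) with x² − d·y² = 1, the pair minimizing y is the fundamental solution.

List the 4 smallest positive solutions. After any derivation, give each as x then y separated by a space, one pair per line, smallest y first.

53 3
5617 318
595349 33705
63101377 3572412

√312 → a₀=17, period (1,1,1,34); ℓ=4 even so k=3
a_0=17:  p_0=17·1+0=17,  q_0=17·0+1=1
a_1=1:  p_1=1·17+1=18,  q_1=1·1+0=1
a_2=1:  p_2=1·18+17=35,  q_2=1·1+1=2
a_3=1:  p_3=1·35+18=53,  q_3=1·2+1=3
fundamental: x₁=53, y₁=3  (since 2809 − 312·9 = 1)
(x_2, y_2) = (53·53 + 312·3·3, 53·3 + 3·53) = (5617, 318)
(x_3, y_3) = (53·5617 + 312·3·318, 53·318 + 3·5617) = (595349, 33705)
(x_4, y_4) = (53·595349 + 312·3·33705, 53·33705 + 3·595349) = (63101377, 3572412)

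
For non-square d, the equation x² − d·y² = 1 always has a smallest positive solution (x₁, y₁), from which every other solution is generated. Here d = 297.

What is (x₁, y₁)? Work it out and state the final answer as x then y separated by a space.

[17; 4,3,1,1,2,1,1,3,4,34] for √297; ℓ=10 ⇒ convergent index 9
step 0: (17, 1)  from 17·(1,0) + (0,1)
step 1: (69, 4)  from 4·(17,1) + (1,0)
step 2: (224, 13)  from 3·(69,4) + (17,1)
step 3: (293, 17)  from 1·(224,13) + (69,4)
…
step 5: (1327, 77)  from 2·(517,30) + (293,17)
step 6: (1844, 107)  from 1·(1327,77) + (517,30)
step 7: (3171, 184)  from 1·(1844,107) + (1327,77)
step 8: (11357, 659)  from 3·(3171,184) + (1844,107)
step 9: (48599, 2820)  from 4·(11357,659) + (3171,184)
→ (48599, 2820).  Check: 48599²=2361862801, 297·2820²=2361862800, difference 1.

48599 2820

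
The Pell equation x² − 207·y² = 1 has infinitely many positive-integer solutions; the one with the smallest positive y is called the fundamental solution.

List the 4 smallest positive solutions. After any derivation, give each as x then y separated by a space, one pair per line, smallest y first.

[14; 2,1,1,2,1,1,2,28] for √207; ℓ=8 ⇒ convergent index 7
k=0  a_k=14  p_k/q_k = 14/1
…
k=2  a_k=1  p_k/q_k = 43/3
k=3  a_k=1  p_k/q_k = 72/5
k=4  a_k=2  p_k/q_k = 187/13
…
k=6  a_k=1  p_k/q_k = 446/31
k=7  a_k=2  p_k/q_k = 1151/80
fundamental: x₁=1151, y₁=80  (since 1324801 − 207·6400 = 1)
k=2:  x_2 = 1151·1151+207·80·80 = 2649601,  y_2 = 1151·80+80·1151 = 184160
k=3:  x_3 = 1151·2649601+207·80·184160 = 6099380351,  y_3 = 1151·184160+80·2649601 = 423936240
k=4:  x_4 = 1151·6099380351+207·80·423936240 = 14040770918401,  y_4 = 1151·423936240+80·6099380351 = 975901040320

1151 80
2649601 184160
6099380351 423936240
14040770918401 975901040320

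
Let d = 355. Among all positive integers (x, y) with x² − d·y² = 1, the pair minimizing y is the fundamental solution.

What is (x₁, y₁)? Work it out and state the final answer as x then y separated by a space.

d=355: √d = [18; 1,5,3,3,1,6,1,3,3,5,1,36] (ℓ=12, even), read p_11/q_11
i=0: a=18 ⇒ p=18, q=1
i=1: a=1 ⇒ p=19, q=1
i=2: a=5 ⇒ p=113, q=6
i=3: a=3 ⇒ p=358, q=19
i=4: a=3 ⇒ p=1187, q=63
…
i=6: a=6 ⇒ p=10457, q=555
i=7: a=1 ⇒ p=12002, q=637
…
i=9: a=3 ⇒ p=151391, q=8035
i=10: a=5 ⇒ p=803418, q=42641
i=11: a=1 ⇒ p=954809, q=50676
(x₁, y₁) = (954809, 50676);  954809² − 355·50676² = 1 ✓

954809 50676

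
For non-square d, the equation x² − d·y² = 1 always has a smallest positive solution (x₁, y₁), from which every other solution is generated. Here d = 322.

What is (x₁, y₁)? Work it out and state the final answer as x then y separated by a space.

323 18

[17; 1,16,1,34] for √322; ℓ=4 ⇒ convergent index 3
i=0: a=17 ⇒ p=17, q=1
i=1: a=1 ⇒ p=18, q=1
i=2: a=16 ⇒ p=305, q=17
i=3: a=1 ⇒ p=323, q=18
(x₁, y₁) = (323, 18);  323² − 322·18² = 1 ✓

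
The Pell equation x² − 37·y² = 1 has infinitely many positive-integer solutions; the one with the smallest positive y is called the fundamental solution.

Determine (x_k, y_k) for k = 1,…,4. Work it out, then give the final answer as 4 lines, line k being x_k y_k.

73 12
10657 1752
1555849 255780
227143297 37342128

d=37: √d = [6; 12] (ℓ=1, odd), read p_1/q_1
step 0: (6, 1)  from 6·(1,0) + (0,1)
step 1: (73, 12)  from 12·(6,1) + (1,0)
→ (73, 12).  Check: 73²=5329, 37·12²=5328, difference 1.
k=2:  x_2 = 73·73+37·12·12 = 10657,  y_2 = 73·12+12·73 = 1752
k=3:  x_3 = 73·10657+37·12·1752 = 1555849,  y_3 = 73·1752+12·10657 = 255780
k=4:  x_4 = 73·1555849+37·12·255780 = 227143297,  y_4 = 73·255780+12·1555849 = 37342128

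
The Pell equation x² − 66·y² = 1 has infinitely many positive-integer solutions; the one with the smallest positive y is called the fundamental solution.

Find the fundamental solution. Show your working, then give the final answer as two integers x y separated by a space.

65 8

√66 = [8; 8,16, …], period ℓ=2 (even) → k=1
i=0: a=8 ⇒ p=8, q=1
i=1: a=8 ⇒ p=65, q=8
→ (65, 8).  Check: 65²=4225, 66·8²=4224, difference 1.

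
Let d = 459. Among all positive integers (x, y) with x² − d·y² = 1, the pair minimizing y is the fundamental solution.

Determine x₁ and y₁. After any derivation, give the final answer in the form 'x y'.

499850 23331

√459 = [21; 2,2,1,4,21,4,1,2,2,42, …], period ℓ=10 (even) → k=9
a_0=21:  p_0=21·1+0=21,  q_0=21·0+1=1
a_1=2:  p_1=2·21+1=43,  q_1=2·1+0=2
a_2=2:  p_2=2·43+21=107,  q_2=2·2+1=5
…
a_5=21:  p_5=21·707+150=14997,  q_5=21·33+7=700
a_6=4:  p_6=4·14997+707=60695,  q_6=4·700+33=2833
a_7=1:  p_7=1·60695+14997=75692,  q_7=1·2833+700=3533
a_8=2:  p_8=2·75692+60695=212079,  q_8=2·3533+2833=9899
a_9=2:  p_9=2·212079+75692=499850,  q_9=2·9899+3533=23331
→ (499850, 23331).  Check: 499850²=249850022500, 459·23331²=249850022499, difference 1.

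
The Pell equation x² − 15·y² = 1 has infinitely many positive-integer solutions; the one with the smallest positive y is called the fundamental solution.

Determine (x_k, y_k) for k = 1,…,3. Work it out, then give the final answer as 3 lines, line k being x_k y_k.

4 1
31 8
244 63

√15 → a₀=3, period (1,6); ℓ=2 even so k=1
step 0: (3, 1)  from 3·(1,0) + (0,1)
step 1: (4, 1)  from 1·(3,1) + (1,0)
fundamental: x₁=4, y₁=1  (since 16 − 15·1 = 1)
(x_2, y_2) = (4·4 + 15·1·1, 4·1 + 1·4) = (31, 8)
(x_3, y_3) = (4·31 + 15·1·8, 4·8 + 1·31) = (244, 63)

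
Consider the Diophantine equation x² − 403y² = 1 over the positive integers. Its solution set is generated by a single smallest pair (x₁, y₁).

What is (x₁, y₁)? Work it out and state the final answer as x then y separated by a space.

669878 33369

[20; 13,2,1,3,1,3,1,2,13,40] for √403; ℓ=10 ⇒ convergent index 9
a_0=20:  p_0=20·1+0=20,  q_0=20·0+1=1
a_1=13:  p_1=13·20+1=261,  q_1=13·1+0=13
a_2=2:  p_2=2·261+20=542,  q_2=2·13+1=27
…
a_4=3:  p_4=3·803+542=2951,  q_4=3·40+27=147
a_5=1:  p_5=1·2951+803=3754,  q_5=1·147+40=187
a_6=3:  p_6=3·3754+2951=14213,  q_6=3·187+147=708
…
a_8=2:  p_8=2·17967+14213=50147,  q_8=2·895+708=2498
a_9=13:  p_9=13·50147+17967=669878,  q_9=13·2498+895=33369
→ (669878, 33369).  Check: 669878²=448736534884, 403·33369²=448736534883, difference 1.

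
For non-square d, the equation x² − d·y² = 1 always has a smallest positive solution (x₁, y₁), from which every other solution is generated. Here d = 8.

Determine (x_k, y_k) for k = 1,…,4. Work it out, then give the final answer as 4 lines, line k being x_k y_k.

3 1
17 6
99 35
577 204

[2; 1,4] for √8; ℓ=2 ⇒ convergent index 1
step 0: (2, 1)  from 2·(1,0) + (0,1)
step 1: (3, 1)  from 1·(2,1) + (1,0)
(x₁, y₁) = (3, 1);  3² − 8·1² = 1 ✓
(x_2, y_2) = (3·3 + 8·1·1, 3·1 + 1·3) = (17, 6)
(x_3, y_3) = (3·17 + 8·1·6, 3·6 + 1·17) = (99, 35)
(x_4, y_4) = (3·99 + 8·1·35, 3·35 + 1·99) = (577, 204)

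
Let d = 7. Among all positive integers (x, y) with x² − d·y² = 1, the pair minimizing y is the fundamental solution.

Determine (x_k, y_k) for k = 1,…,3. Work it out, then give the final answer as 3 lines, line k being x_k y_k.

8 3
127 48
2024 765

√7 = [2; 1,1,1,4, …], period ℓ=4 (even) → k=3
step 0: (2, 1)  from 2·(1,0) + (0,1)
…
step 2: (5, 2)  from 1·(3,1) + (2,1)
step 3: (8, 3)  from 1·(5,2) + (3,1)
fundamental: x₁=8, y₁=3  (since 64 − 7·9 = 1)
(8+3√7)^2 = 127 + 48√7
(8+3√7)^3 = 2024 + 765√7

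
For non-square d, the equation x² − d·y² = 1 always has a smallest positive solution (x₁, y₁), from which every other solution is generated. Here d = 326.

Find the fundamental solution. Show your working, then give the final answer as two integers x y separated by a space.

325 18

[18; 18,36] for √326; ℓ=2 ⇒ convergent index 1
a_0=18:  p_0=18·1+0=18,  q_0=18·0+1=1
a_1=18:  p_1=18·18+1=325,  q_1=18·1+0=18
(x₁, y₁) = (325, 18);  325² − 326·18² = 1 ✓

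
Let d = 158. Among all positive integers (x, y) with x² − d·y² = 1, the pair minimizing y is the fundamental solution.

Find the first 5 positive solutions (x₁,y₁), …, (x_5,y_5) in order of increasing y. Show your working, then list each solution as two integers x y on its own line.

√158 → a₀=12, period (1,1,3,12,3,1,1,24); ℓ=8 even so k=7
i=0: a=12 ⇒ p=12, q=1
…
i=2: a=1 ⇒ p=25, q=2
i=3: a=3 ⇒ p=88, q=7
i=4: a=12 ⇒ p=1081, q=86
…
i=6: a=1 ⇒ p=4412, q=351
i=7: a=1 ⇒ p=7743, q=616
(x₁, y₁) = (7743, 616);  7743² − 158·616² = 1 ✓
(x_2, y_2) = (7743·7743 + 158·616·616, 7743·616 + 616·7743) = (119908097, 9539376)
(x_3, y_3) = (7743·119908097 + 158·616·9539376, 7743·9539376 + 616·119908097) = (1856896782399, 147726776120)
(x_4, y_4) = (7743·1856896782399 + 158·616·147726776120, 7743·147726776120 + 616·1856896782399) = (28755903452322817, 2287696845454944)
(x_5, y_5) = (7743·28755903452322817 + 158·616·2287696845454944, 7743·2287696845454944 + 616·28755903452322817) = (445313919005774361663, 35427273200988486664)

7743 616
119908097 9539376
1856896782399 147726776120
28755903452322817 2287696845454944
445313919005774361663 35427273200988486664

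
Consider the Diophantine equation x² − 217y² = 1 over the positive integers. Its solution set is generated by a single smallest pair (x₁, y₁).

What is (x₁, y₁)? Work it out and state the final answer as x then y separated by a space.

3844063 260952

[14; 1,2,1,2,1,…,2,1,28] for √217; ℓ=16 ⇒ convergent index 15
step 0: (14, 1)  from 14·(1,0) + (0,1)
…
step 2: (44, 3)  from 2·(15,1) + (14,1)
…
step 5: (221, 15)  from 1·(162,11) + (59,4)
step 6: (383, 26)  from 1·(221,15) + (162,11)
step 7: (3668, 249)  from 9·(383,26) + (221,15)
…
step 13: (1034361, 70217)  from 1·(740980,50301) + (293381,19916)
step 14: (2809702, 190735)  from 2·(1034361,70217) + (740980,50301)
step 15: (3844063, 260952)  from 1·(2809702,190735) + (1034361,70217)
fundamental: x₁=3844063, y₁=260952  (since 14776820347969 − 217·68095946304 = 1)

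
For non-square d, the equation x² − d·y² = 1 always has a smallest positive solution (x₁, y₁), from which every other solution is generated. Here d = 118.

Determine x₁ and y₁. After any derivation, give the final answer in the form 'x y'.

306917 28254

√118 = [10; 1,6,3,2,10,2,3,6,1,20, …], period ℓ=10 (even) → k=9
step 0: (10, 1)  from 10·(1,0) + (0,1)
…
step 2: (76, 7)  from 6·(11,1) + (10,1)
…
step 5: (5779, 532)  from 10·(554,51) + (239,22)
step 6: (12112, 1115)  from 2·(5779,532) + (554,51)
…
step 8: (264802, 24377)  from 6·(42115,3877) + (12112,1115)
step 9: (306917, 28254)  from 1·(264802,24377) + (42115,3877)
fundamental: x₁=306917, y₁=28254  (since 94198044889 − 118·798288516 = 1)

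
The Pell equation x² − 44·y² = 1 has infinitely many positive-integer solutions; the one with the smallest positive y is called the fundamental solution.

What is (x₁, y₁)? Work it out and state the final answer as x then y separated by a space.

[6; 1,1,1,2,1,1,1,12] for √44; ℓ=8 ⇒ convergent index 7
i=0: a=6 ⇒ p=6, q=1
…
i=5: a=1 ⇒ p=73, q=11
i=6: a=1 ⇒ p=126, q=19
i=7: a=1 ⇒ p=199, q=30
(x₁, y₁) = (199, 30);  199² − 44·30² = 1 ✓

199 30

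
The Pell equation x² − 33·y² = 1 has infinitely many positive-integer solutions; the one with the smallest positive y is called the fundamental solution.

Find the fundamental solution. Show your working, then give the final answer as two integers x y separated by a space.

23 4

[5; 1,2,1,10] for √33; ℓ=4 ⇒ convergent index 3
step 0: (5, 1)  from 5·(1,0) + (0,1)
…
step 2: (17, 3)  from 2·(6,1) + (5,1)
step 3: (23, 4)  from 1·(17,3) + (6,1)
fundamental: x₁=23, y₁=4  (since 529 − 33·16 = 1)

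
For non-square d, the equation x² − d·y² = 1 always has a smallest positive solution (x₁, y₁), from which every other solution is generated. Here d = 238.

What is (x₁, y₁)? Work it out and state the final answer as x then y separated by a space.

√238 → a₀=15, period (2,2,1,14,1,2,2,30); ℓ=8 even so k=7
i=0: a=15 ⇒ p=15, q=1
i=1: a=2 ⇒ p=31, q=2
i=2: a=2 ⇒ p=77, q=5
…
i=4: a=14 ⇒ p=1589, q=103
i=5: a=1 ⇒ p=1697, q=110
i=6: a=2 ⇒ p=4983, q=323
i=7: a=2 ⇒ p=11663, q=756
(x₁, y₁) = (11663, 756);  11663² − 238·756² = 1 ✓

11663 756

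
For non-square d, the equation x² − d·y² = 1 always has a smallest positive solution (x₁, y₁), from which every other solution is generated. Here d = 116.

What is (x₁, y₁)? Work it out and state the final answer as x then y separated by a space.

√116 → a₀=10, period (1,3,2,1,4,1,2,3,1,20); ℓ=10 even so k=9
k=0  a_k=10  p_k/q_k = 10/1
k=1  a_k=1  p_k/q_k = 11/1
…
k=3  a_k=2  p_k/q_k = 97/9
…
k=6  a_k=1  p_k/q_k = 797/74
k=7  a_k=2  p_k/q_k = 2251/209
k=8  a_k=3  p_k/q_k = 7550/701
k=9  a_k=1  p_k/q_k = 9801/910
→ (9801, 910).  Check: 9801²=96059601, 116·910²=96059600, difference 1.

9801 910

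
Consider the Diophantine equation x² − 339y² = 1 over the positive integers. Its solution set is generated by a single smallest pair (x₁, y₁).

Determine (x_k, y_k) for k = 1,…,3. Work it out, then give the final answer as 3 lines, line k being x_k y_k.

√339 → a₀=18, period (2,2,2,1,17,1,2,2,2,36); ℓ=10 even so k=9
i=0: a=18 ⇒ p=18, q=1
i=1: a=2 ⇒ p=37, q=2
i=2: a=2 ⇒ p=92, q=5
…
i=5: a=17 ⇒ p=5542, q=301
i=6: a=1 ⇒ p=5855, q=318
i=7: a=2 ⇒ p=17252, q=937
i=8: a=2 ⇒ p=40359, q=2192
i=9: a=2 ⇒ p=97970, q=5321
fundamental: x₁=97970, y₁=5321  (since 9598120900 − 339·28313041 = 1)
n=2: (97970,5321)∘(97970,5321) = (97970·97970+339·5321·5321, 97970·5321+5321·97970) = (19196241799,1042596740)
n=3: (19196241799,1042596740)∘(97970,5321) = (97970·19196241799+339·5321·1042596740, 97970·1042596740+5321·19196241799) = (3761311617998090,204286405230279)

97970 5321
19196241799 1042596740
3761311617998090 204286405230279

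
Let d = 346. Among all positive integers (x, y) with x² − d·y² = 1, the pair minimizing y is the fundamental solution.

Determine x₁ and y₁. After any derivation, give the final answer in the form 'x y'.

[18; 1,1,1,1,36] for √346; ℓ=5 ⇒ convergent index 9
a_0=18:  p_0=18·1+0=18,  q_0=18·0+1=1
a_1=1:  p_1=1·18+1=19,  q_1=1·1+0=1
…
a_3=1:  p_3=1·37+19=56,  q_3=1·2+1=3
a_4=1:  p_4=1·56+37=93,  q_4=1·3+2=5
a_5=36:  p_5=36·93+56=3404,  q_5=36·5+3=183
…
a_8=1:  p_8=1·6901+3497=10398,  q_8=1·371+188=559
a_9=1:  p_9=1·10398+6901=17299,  q_9=1·559+371=930
→ (17299, 930).  Check: 17299²=299255401, 346·930²=299255400, difference 1.

17299 930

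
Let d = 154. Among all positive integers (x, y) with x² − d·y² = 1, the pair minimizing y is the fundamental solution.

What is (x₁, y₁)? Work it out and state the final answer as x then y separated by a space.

√154 = [12; 2,2,3,1,2,1,3,2,2,24, …], period ℓ=10 (even) → k=9
k=0  a_k=12  p_k/q_k = 12/1
k=1  a_k=2  p_k/q_k = 25/2
…
k=3  a_k=3  p_k/q_k = 211/17
k=4  a_k=1  p_k/q_k = 273/22
…
k=7  a_k=3  p_k/q_k = 3847/310
k=8  a_k=2  p_k/q_k = 8724/703
k=9  a_k=2  p_k/q_k = 21295/1716
→ (21295, 1716).  Check: 21295²=453477025, 154·1716²=453477024, difference 1.

21295 1716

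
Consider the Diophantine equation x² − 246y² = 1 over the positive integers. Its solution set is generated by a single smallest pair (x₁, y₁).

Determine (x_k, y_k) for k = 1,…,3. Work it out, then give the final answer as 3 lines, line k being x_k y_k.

√246 = [15; 1,2,5,1,14,1,5,2,1,30, …], period ℓ=10 (even) → k=9
k=0  a_k=15  p_k/q_k = 15/1
…
k=2  a_k=2  p_k/q_k = 47/3
k=3  a_k=5  p_k/q_k = 251/16
k=4  a_k=1  p_k/q_k = 298/19
k=5  a_k=14  p_k/q_k = 4423/282
k=6  a_k=1  p_k/q_k = 4721/301
k=7  a_k=5  p_k/q_k = 28028/1787
k=8  a_k=2  p_k/q_k = 60777/3875
k=9  a_k=1  p_k/q_k = 88805/5662
→ (88805, 5662).  Check: 88805²=7886328025, 246·5662²=7886328024, difference 1.
(88805+5662√246)^2 = 15772656049 + 1005627820√246
(88805+5662√246)^3 = 2801381440774085 + 178609557104538√246

88805 5662
15772656049 1005627820
2801381440774085 178609557104538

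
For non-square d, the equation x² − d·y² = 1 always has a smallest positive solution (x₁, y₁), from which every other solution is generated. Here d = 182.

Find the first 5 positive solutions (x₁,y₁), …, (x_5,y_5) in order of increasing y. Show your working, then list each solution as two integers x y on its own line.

√182 = [13; 2,26, …], period ℓ=2 (even) → k=1
k=0  a_k=13  p_k/q_k = 13/1
k=1  a_k=2  p_k/q_k = 27/2
fundamental: x₁=27, y₁=2  (since 729 − 182·4 = 1)
(27+2√182)^2 = 1457 + 108√182
(27+2√182)^3 = 78651 + 5830√182
(27+2√182)^4 = 4245697 + 314712√182
(27+2√182)^5 = 229188987 + 16988618√182

27 2
1457 108
78651 5830
4245697 314712
229188987 16988618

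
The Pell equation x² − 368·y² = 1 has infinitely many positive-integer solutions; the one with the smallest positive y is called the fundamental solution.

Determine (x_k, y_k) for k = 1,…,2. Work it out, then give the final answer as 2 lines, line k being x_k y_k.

√368 = [19; 5,2,5,38, …], period ℓ=4 (even) → k=3
a_0=19:  p_0=19·1+0=19,  q_0=19·0+1=1
…
a_2=2:  p_2=2·96+19=211,  q_2=2·5+1=11
a_3=5:  p_3=5·211+96=1151,  q_3=5·11+5=60
→ (1151, 60).  Check: 1151²=1324801, 368·60²=1324800, difference 1.
n=2: (1151,60)∘(1151,60) = (1151·1151+368·60·60, 1151·60+60·1151) = (2649601,138120)

1151 60
2649601 138120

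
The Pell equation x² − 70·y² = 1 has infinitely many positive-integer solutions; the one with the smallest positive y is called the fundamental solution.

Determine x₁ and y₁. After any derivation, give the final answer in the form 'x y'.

251 30

√70 = [8; 2,1,2,1,2,16, …], period ℓ=6 (even) → k=5
k=0  a_k=8  p_k/q_k = 8/1
…
k=2  a_k=1  p_k/q_k = 25/3
…
k=4  a_k=1  p_k/q_k = 92/11
k=5  a_k=2  p_k/q_k = 251/30
fundamental: x₁=251, y₁=30  (since 63001 − 70·900 = 1)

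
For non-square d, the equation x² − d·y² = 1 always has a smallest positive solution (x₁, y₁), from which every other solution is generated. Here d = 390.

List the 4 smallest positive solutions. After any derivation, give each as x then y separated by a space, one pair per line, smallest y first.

79 4
12481 632
1971919 99852
311550721 15775984

[19; 1,2,1,38] for √390; ℓ=4 ⇒ convergent index 3
k=0  a_k=19  p_k/q_k = 19/1
k=1  a_k=1  p_k/q_k = 20/1
k=2  a_k=2  p_k/q_k = 59/3
k=3  a_k=1  p_k/q_k = 79/4
fundamental: x₁=79, y₁=4  (since 6241 − 390·16 = 1)
n=2: (79,4)∘(79,4) = (79·79+390·4·4, 79·4+4·79) = (12481,632)
n=3: (12481,632)∘(79,4) = (79·12481+390·4·632, 79·632+4·12481) = (1971919,99852)
n=4: (1971919,99852)∘(79,4) = (79·1971919+390·4·99852, 79·99852+4·1971919) = (311550721,15775984)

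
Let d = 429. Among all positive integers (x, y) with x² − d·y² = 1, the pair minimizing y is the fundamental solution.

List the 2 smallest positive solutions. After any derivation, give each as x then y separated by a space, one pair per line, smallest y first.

1524095 73584
4645731138049 224298012960

√429 = [20; 1,2,2,9,1,12,1,9,2,2,1,40, …], period ℓ=12 (even) → k=11
a_0=20:  p_0=20·1+0=20,  q_0=20·0+1=1
…
a_2=2:  p_2=2·21+20=62,  q_2=2·1+1=3
a_3=2:  p_3=2·62+21=145,  q_3=2·3+1=7
a_4=9:  p_4=9·145+62=1367,  q_4=9·7+3=66
a_5=1:  p_5=1·1367+145=1512,  q_5=1·66+7=73
a_6=12:  p_6=12·1512+1367=19511,  q_6=12·73+66=942
a_7=1:  p_7=1·19511+1512=21023,  q_7=1·942+73=1015
…
a_10=2:  p_10=2·438459+208718=1085636,  q_10=2·21169+10077=52415
a_11=1:  p_11=1·1085636+438459=1524095,  q_11=1·52415+21169=73584
→ (1524095, 73584).  Check: 1524095²=2322865569025, 429·73584²=2322865569024, difference 1.
(1524095+73584√429)^2 = 4645731138049 + 224298012960√429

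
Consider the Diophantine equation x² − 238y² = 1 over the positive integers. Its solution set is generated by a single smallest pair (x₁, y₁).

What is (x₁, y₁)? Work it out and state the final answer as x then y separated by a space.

11663 756

√238 = [15; 2,2,1,14,1,2,2,30, …], period ℓ=8 (even) → k=7
step 0: (15, 1)  from 15·(1,0) + (0,1)
step 1: (31, 2)  from 2·(15,1) + (1,0)
step 2: (77, 5)  from 2·(31,2) + (15,1)
…
step 4: (1589, 103)  from 14·(108,7) + (77,5)
step 5: (1697, 110)  from 1·(1589,103) + (108,7)
step 6: (4983, 323)  from 2·(1697,110) + (1589,103)
step 7: (11663, 756)  from 2·(4983,323) + (1697,110)
(x₁, y₁) = (11663, 756);  11663² − 238·756² = 1 ✓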